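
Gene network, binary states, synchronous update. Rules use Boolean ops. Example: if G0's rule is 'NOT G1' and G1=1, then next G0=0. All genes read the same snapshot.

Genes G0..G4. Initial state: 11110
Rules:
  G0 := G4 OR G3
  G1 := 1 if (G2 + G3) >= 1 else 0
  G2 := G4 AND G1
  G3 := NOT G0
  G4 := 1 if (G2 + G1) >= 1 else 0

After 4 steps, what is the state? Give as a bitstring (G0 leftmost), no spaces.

Step 1: G0=G4|G3=0|1=1 G1=(1+1>=1)=1 G2=G4&G1=0&1=0 G3=NOT G0=NOT 1=0 G4=(1+1>=1)=1 -> 11001
Step 2: G0=G4|G3=1|0=1 G1=(0+0>=1)=0 G2=G4&G1=1&1=1 G3=NOT G0=NOT 1=0 G4=(0+1>=1)=1 -> 10101
Step 3: G0=G4|G3=1|0=1 G1=(1+0>=1)=1 G2=G4&G1=1&0=0 G3=NOT G0=NOT 1=0 G4=(1+0>=1)=1 -> 11001
Step 4: G0=G4|G3=1|0=1 G1=(0+0>=1)=0 G2=G4&G1=1&1=1 G3=NOT G0=NOT 1=0 G4=(0+1>=1)=1 -> 10101

10101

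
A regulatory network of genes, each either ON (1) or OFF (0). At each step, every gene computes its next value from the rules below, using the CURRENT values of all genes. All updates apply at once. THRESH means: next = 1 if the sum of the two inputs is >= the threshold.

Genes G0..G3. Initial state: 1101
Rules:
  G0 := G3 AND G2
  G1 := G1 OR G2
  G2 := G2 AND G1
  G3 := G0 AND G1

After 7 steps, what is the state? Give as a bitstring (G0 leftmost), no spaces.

Step 1: G0=G3&G2=1&0=0 G1=G1|G2=1|0=1 G2=G2&G1=0&1=0 G3=G0&G1=1&1=1 -> 0101
Step 2: G0=G3&G2=1&0=0 G1=G1|G2=1|0=1 G2=G2&G1=0&1=0 G3=G0&G1=0&1=0 -> 0100
Step 3: G0=G3&G2=0&0=0 G1=G1|G2=1|0=1 G2=G2&G1=0&1=0 G3=G0&G1=0&1=0 -> 0100
Step 4: G0=G3&G2=0&0=0 G1=G1|G2=1|0=1 G2=G2&G1=0&1=0 G3=G0&G1=0&1=0 -> 0100
Step 5: G0=G3&G2=0&0=0 G1=G1|G2=1|0=1 G2=G2&G1=0&1=0 G3=G0&G1=0&1=0 -> 0100
Step 6: G0=G3&G2=0&0=0 G1=G1|G2=1|0=1 G2=G2&G1=0&1=0 G3=G0&G1=0&1=0 -> 0100
Step 7: G0=G3&G2=0&0=0 G1=G1|G2=1|0=1 G2=G2&G1=0&1=0 G3=G0&G1=0&1=0 -> 0100

0100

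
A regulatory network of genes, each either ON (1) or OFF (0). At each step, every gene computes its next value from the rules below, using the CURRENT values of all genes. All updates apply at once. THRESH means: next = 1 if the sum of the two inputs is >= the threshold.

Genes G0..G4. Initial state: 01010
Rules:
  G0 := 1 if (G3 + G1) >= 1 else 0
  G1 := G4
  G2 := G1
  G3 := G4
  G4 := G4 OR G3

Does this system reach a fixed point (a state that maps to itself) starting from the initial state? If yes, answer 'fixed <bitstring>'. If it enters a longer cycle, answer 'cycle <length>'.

Answer: fixed 11111

Derivation:
Step 0: 01010
Step 1: G0=(1+1>=1)=1 G1=G4=0 G2=G1=1 G3=G4=0 G4=G4|G3=0|1=1 -> 10101
Step 2: G0=(0+0>=1)=0 G1=G4=1 G2=G1=0 G3=G4=1 G4=G4|G3=1|0=1 -> 01011
Step 3: G0=(1+1>=1)=1 G1=G4=1 G2=G1=1 G3=G4=1 G4=G4|G3=1|1=1 -> 11111
Step 4: G0=(1+1>=1)=1 G1=G4=1 G2=G1=1 G3=G4=1 G4=G4|G3=1|1=1 -> 11111
Fixed point reached at step 3: 11111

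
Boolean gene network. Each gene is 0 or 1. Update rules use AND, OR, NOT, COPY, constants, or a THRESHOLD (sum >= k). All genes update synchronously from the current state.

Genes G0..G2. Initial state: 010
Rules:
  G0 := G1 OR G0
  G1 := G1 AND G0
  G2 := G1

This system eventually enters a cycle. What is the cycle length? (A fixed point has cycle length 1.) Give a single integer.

Answer: 1

Derivation:
Step 0: 010
Step 1: G0=G1|G0=1|0=1 G1=G1&G0=1&0=0 G2=G1=1 -> 101
Step 2: G0=G1|G0=0|1=1 G1=G1&G0=0&1=0 G2=G1=0 -> 100
Step 3: G0=G1|G0=0|1=1 G1=G1&G0=0&1=0 G2=G1=0 -> 100
State from step 3 equals state from step 2 -> cycle length 1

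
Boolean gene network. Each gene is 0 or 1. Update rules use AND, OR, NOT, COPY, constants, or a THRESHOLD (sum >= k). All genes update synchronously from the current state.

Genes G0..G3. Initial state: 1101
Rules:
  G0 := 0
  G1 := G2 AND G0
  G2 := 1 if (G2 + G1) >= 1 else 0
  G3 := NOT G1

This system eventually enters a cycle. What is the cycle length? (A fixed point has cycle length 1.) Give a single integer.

Step 0: 1101
Step 1: G0=0(const) G1=G2&G0=0&1=0 G2=(0+1>=1)=1 G3=NOT G1=NOT 1=0 -> 0010
Step 2: G0=0(const) G1=G2&G0=1&0=0 G2=(1+0>=1)=1 G3=NOT G1=NOT 0=1 -> 0011
Step 3: G0=0(const) G1=G2&G0=1&0=0 G2=(1+0>=1)=1 G3=NOT G1=NOT 0=1 -> 0011
State from step 3 equals state from step 2 -> cycle length 1

Answer: 1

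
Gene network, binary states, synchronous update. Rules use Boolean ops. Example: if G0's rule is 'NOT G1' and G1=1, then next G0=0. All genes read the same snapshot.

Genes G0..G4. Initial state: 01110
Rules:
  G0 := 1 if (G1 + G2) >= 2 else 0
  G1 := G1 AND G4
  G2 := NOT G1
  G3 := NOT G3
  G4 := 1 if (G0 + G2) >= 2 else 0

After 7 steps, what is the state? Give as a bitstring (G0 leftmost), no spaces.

Step 1: G0=(1+1>=2)=1 G1=G1&G4=1&0=0 G2=NOT G1=NOT 1=0 G3=NOT G3=NOT 1=0 G4=(0+1>=2)=0 -> 10000
Step 2: G0=(0+0>=2)=0 G1=G1&G4=0&0=0 G2=NOT G1=NOT 0=1 G3=NOT G3=NOT 0=1 G4=(1+0>=2)=0 -> 00110
Step 3: G0=(0+1>=2)=0 G1=G1&G4=0&0=0 G2=NOT G1=NOT 0=1 G3=NOT G3=NOT 1=0 G4=(0+1>=2)=0 -> 00100
Step 4: G0=(0+1>=2)=0 G1=G1&G4=0&0=0 G2=NOT G1=NOT 0=1 G3=NOT G3=NOT 0=1 G4=(0+1>=2)=0 -> 00110
Step 5: G0=(0+1>=2)=0 G1=G1&G4=0&0=0 G2=NOT G1=NOT 0=1 G3=NOT G3=NOT 1=0 G4=(0+1>=2)=0 -> 00100
Step 6: G0=(0+1>=2)=0 G1=G1&G4=0&0=0 G2=NOT G1=NOT 0=1 G3=NOT G3=NOT 0=1 G4=(0+1>=2)=0 -> 00110
Step 7: G0=(0+1>=2)=0 G1=G1&G4=0&0=0 G2=NOT G1=NOT 0=1 G3=NOT G3=NOT 1=0 G4=(0+1>=2)=0 -> 00100

00100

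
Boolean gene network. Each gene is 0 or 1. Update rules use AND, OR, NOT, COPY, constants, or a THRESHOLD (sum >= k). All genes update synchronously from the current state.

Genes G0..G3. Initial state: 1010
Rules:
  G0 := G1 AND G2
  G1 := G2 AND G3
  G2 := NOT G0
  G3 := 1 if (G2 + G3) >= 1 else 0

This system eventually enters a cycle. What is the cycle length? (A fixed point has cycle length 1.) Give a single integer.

Step 0: 1010
Step 1: G0=G1&G2=0&1=0 G1=G2&G3=1&0=0 G2=NOT G0=NOT 1=0 G3=(1+0>=1)=1 -> 0001
Step 2: G0=G1&G2=0&0=0 G1=G2&G3=0&1=0 G2=NOT G0=NOT 0=1 G3=(0+1>=1)=1 -> 0011
Step 3: G0=G1&G2=0&1=0 G1=G2&G3=1&1=1 G2=NOT G0=NOT 0=1 G3=(1+1>=1)=1 -> 0111
Step 4: G0=G1&G2=1&1=1 G1=G2&G3=1&1=1 G2=NOT G0=NOT 0=1 G3=(1+1>=1)=1 -> 1111
Step 5: G0=G1&G2=1&1=1 G1=G2&G3=1&1=1 G2=NOT G0=NOT 1=0 G3=(1+1>=1)=1 -> 1101
Step 6: G0=G1&G2=1&0=0 G1=G2&G3=0&1=0 G2=NOT G0=NOT 1=0 G3=(0+1>=1)=1 -> 0001
State from step 6 equals state from step 1 -> cycle length 5

Answer: 5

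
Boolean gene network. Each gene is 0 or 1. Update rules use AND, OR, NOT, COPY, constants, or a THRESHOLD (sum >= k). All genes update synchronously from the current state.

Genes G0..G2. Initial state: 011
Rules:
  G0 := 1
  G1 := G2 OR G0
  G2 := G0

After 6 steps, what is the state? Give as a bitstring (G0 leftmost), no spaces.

Step 1: G0=1(const) G1=G2|G0=1|0=1 G2=G0=0 -> 110
Step 2: G0=1(const) G1=G2|G0=0|1=1 G2=G0=1 -> 111
Step 3: G0=1(const) G1=G2|G0=1|1=1 G2=G0=1 -> 111
Step 4: G0=1(const) G1=G2|G0=1|1=1 G2=G0=1 -> 111
Step 5: G0=1(const) G1=G2|G0=1|1=1 G2=G0=1 -> 111
Step 6: G0=1(const) G1=G2|G0=1|1=1 G2=G0=1 -> 111

111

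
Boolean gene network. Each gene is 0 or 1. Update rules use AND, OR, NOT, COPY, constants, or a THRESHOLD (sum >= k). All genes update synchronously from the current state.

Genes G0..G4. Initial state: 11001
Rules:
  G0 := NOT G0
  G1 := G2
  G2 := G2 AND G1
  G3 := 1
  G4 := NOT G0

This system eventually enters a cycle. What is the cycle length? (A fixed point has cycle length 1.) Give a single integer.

Step 0: 11001
Step 1: G0=NOT G0=NOT 1=0 G1=G2=0 G2=G2&G1=0&1=0 G3=1(const) G4=NOT G0=NOT 1=0 -> 00010
Step 2: G0=NOT G0=NOT 0=1 G1=G2=0 G2=G2&G1=0&0=0 G3=1(const) G4=NOT G0=NOT 0=1 -> 10011
Step 3: G0=NOT G0=NOT 1=0 G1=G2=0 G2=G2&G1=0&0=0 G3=1(const) G4=NOT G0=NOT 1=0 -> 00010
State from step 3 equals state from step 1 -> cycle length 2

Answer: 2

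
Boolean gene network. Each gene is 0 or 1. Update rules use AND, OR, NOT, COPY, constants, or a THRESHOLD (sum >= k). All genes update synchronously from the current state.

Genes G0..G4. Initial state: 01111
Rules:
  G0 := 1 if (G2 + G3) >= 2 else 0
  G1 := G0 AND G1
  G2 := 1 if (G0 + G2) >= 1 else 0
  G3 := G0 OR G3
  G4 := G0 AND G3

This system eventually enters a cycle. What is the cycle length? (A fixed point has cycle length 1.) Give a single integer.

Step 0: 01111
Step 1: G0=(1+1>=2)=1 G1=G0&G1=0&1=0 G2=(0+1>=1)=1 G3=G0|G3=0|1=1 G4=G0&G3=0&1=0 -> 10110
Step 2: G0=(1+1>=2)=1 G1=G0&G1=1&0=0 G2=(1+1>=1)=1 G3=G0|G3=1|1=1 G4=G0&G3=1&1=1 -> 10111
Step 3: G0=(1+1>=2)=1 G1=G0&G1=1&0=0 G2=(1+1>=1)=1 G3=G0|G3=1|1=1 G4=G0&G3=1&1=1 -> 10111
State from step 3 equals state from step 2 -> cycle length 1

Answer: 1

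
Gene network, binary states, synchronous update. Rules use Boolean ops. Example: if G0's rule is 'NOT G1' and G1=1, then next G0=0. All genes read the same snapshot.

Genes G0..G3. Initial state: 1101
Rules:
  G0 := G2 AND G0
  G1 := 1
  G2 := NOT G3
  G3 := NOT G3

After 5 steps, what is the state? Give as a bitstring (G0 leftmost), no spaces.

Step 1: G0=G2&G0=0&1=0 G1=1(const) G2=NOT G3=NOT 1=0 G3=NOT G3=NOT 1=0 -> 0100
Step 2: G0=G2&G0=0&0=0 G1=1(const) G2=NOT G3=NOT 0=1 G3=NOT G3=NOT 0=1 -> 0111
Step 3: G0=G2&G0=1&0=0 G1=1(const) G2=NOT G3=NOT 1=0 G3=NOT G3=NOT 1=0 -> 0100
Step 4: G0=G2&G0=0&0=0 G1=1(const) G2=NOT G3=NOT 0=1 G3=NOT G3=NOT 0=1 -> 0111
Step 5: G0=G2&G0=1&0=0 G1=1(const) G2=NOT G3=NOT 1=0 G3=NOT G3=NOT 1=0 -> 0100

0100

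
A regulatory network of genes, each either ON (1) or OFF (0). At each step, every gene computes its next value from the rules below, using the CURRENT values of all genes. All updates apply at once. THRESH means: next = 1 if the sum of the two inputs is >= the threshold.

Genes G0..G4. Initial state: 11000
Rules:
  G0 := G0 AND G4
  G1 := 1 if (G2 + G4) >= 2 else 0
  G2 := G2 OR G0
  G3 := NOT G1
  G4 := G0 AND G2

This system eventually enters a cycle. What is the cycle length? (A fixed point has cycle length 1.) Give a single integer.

Answer: 1

Derivation:
Step 0: 11000
Step 1: G0=G0&G4=1&0=0 G1=(0+0>=2)=0 G2=G2|G0=0|1=1 G3=NOT G1=NOT 1=0 G4=G0&G2=1&0=0 -> 00100
Step 2: G0=G0&G4=0&0=0 G1=(1+0>=2)=0 G2=G2|G0=1|0=1 G3=NOT G1=NOT 0=1 G4=G0&G2=0&1=0 -> 00110
Step 3: G0=G0&G4=0&0=0 G1=(1+0>=2)=0 G2=G2|G0=1|0=1 G3=NOT G1=NOT 0=1 G4=G0&G2=0&1=0 -> 00110
State from step 3 equals state from step 2 -> cycle length 1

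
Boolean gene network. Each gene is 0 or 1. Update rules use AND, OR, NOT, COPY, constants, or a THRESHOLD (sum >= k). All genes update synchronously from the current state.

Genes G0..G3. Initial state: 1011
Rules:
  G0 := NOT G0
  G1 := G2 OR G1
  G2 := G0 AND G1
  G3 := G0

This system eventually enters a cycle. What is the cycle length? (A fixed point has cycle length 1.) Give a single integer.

Answer: 2

Derivation:
Step 0: 1011
Step 1: G0=NOT G0=NOT 1=0 G1=G2|G1=1|0=1 G2=G0&G1=1&0=0 G3=G0=1 -> 0101
Step 2: G0=NOT G0=NOT 0=1 G1=G2|G1=0|1=1 G2=G0&G1=0&1=0 G3=G0=0 -> 1100
Step 3: G0=NOT G0=NOT 1=0 G1=G2|G1=0|1=1 G2=G0&G1=1&1=1 G3=G0=1 -> 0111
Step 4: G0=NOT G0=NOT 0=1 G1=G2|G1=1|1=1 G2=G0&G1=0&1=0 G3=G0=0 -> 1100
State from step 4 equals state from step 2 -> cycle length 2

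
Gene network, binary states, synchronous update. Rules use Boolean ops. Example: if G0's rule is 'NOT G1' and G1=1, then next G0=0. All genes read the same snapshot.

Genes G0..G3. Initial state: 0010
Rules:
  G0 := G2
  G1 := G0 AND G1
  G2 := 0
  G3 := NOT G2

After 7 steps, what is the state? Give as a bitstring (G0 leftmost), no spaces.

Step 1: G0=G2=1 G1=G0&G1=0&0=0 G2=0(const) G3=NOT G2=NOT 1=0 -> 1000
Step 2: G0=G2=0 G1=G0&G1=1&0=0 G2=0(const) G3=NOT G2=NOT 0=1 -> 0001
Step 3: G0=G2=0 G1=G0&G1=0&0=0 G2=0(const) G3=NOT G2=NOT 0=1 -> 0001
Step 4: G0=G2=0 G1=G0&G1=0&0=0 G2=0(const) G3=NOT G2=NOT 0=1 -> 0001
Step 5: G0=G2=0 G1=G0&G1=0&0=0 G2=0(const) G3=NOT G2=NOT 0=1 -> 0001
Step 6: G0=G2=0 G1=G0&G1=0&0=0 G2=0(const) G3=NOT G2=NOT 0=1 -> 0001
Step 7: G0=G2=0 G1=G0&G1=0&0=0 G2=0(const) G3=NOT G2=NOT 0=1 -> 0001

0001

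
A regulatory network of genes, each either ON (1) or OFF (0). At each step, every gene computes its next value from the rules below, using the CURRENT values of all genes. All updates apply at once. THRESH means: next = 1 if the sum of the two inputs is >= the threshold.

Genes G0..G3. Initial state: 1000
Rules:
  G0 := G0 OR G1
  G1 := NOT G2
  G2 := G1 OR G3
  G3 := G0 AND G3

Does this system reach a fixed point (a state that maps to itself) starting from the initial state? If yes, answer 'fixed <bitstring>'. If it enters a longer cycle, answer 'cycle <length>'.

Answer: cycle 4

Derivation:
Step 0: 1000
Step 1: G0=G0|G1=1|0=1 G1=NOT G2=NOT 0=1 G2=G1|G3=0|0=0 G3=G0&G3=1&0=0 -> 1100
Step 2: G0=G0|G1=1|1=1 G1=NOT G2=NOT 0=1 G2=G1|G3=1|0=1 G3=G0&G3=1&0=0 -> 1110
Step 3: G0=G0|G1=1|1=1 G1=NOT G2=NOT 1=0 G2=G1|G3=1|0=1 G3=G0&G3=1&0=0 -> 1010
Step 4: G0=G0|G1=1|0=1 G1=NOT G2=NOT 1=0 G2=G1|G3=0|0=0 G3=G0&G3=1&0=0 -> 1000
Cycle of length 4 starting at step 0 -> no fixed point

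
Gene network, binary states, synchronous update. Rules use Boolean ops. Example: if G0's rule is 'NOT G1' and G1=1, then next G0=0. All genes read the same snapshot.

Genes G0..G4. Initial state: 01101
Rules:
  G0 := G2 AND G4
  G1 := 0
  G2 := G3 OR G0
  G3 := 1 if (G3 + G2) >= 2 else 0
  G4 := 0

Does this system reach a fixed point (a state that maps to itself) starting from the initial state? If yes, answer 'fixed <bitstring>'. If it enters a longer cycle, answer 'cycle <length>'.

Answer: fixed 00000

Derivation:
Step 0: 01101
Step 1: G0=G2&G4=1&1=1 G1=0(const) G2=G3|G0=0|0=0 G3=(0+1>=2)=0 G4=0(const) -> 10000
Step 2: G0=G2&G4=0&0=0 G1=0(const) G2=G3|G0=0|1=1 G3=(0+0>=2)=0 G4=0(const) -> 00100
Step 3: G0=G2&G4=1&0=0 G1=0(const) G2=G3|G0=0|0=0 G3=(0+1>=2)=0 G4=0(const) -> 00000
Step 4: G0=G2&G4=0&0=0 G1=0(const) G2=G3|G0=0|0=0 G3=(0+0>=2)=0 G4=0(const) -> 00000
Fixed point reached at step 3: 00000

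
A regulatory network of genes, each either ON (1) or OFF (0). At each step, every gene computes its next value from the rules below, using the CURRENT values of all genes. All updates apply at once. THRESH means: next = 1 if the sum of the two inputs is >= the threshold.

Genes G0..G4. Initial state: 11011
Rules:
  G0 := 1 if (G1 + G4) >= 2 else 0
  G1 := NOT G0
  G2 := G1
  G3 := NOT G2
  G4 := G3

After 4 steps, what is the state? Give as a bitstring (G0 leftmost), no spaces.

Step 1: G0=(1+1>=2)=1 G1=NOT G0=NOT 1=0 G2=G1=1 G3=NOT G2=NOT 0=1 G4=G3=1 -> 10111
Step 2: G0=(0+1>=2)=0 G1=NOT G0=NOT 1=0 G2=G1=0 G3=NOT G2=NOT 1=0 G4=G3=1 -> 00001
Step 3: G0=(0+1>=2)=0 G1=NOT G0=NOT 0=1 G2=G1=0 G3=NOT G2=NOT 0=1 G4=G3=0 -> 01010
Step 4: G0=(1+0>=2)=0 G1=NOT G0=NOT 0=1 G2=G1=1 G3=NOT G2=NOT 0=1 G4=G3=1 -> 01111

01111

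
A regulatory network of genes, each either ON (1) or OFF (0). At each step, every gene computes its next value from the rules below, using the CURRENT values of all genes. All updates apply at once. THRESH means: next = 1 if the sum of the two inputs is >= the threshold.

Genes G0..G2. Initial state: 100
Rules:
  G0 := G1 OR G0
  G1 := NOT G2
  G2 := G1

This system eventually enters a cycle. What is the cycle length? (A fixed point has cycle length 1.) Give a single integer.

Step 0: 100
Step 1: G0=G1|G0=0|1=1 G1=NOT G2=NOT 0=1 G2=G1=0 -> 110
Step 2: G0=G1|G0=1|1=1 G1=NOT G2=NOT 0=1 G2=G1=1 -> 111
Step 3: G0=G1|G0=1|1=1 G1=NOT G2=NOT 1=0 G2=G1=1 -> 101
Step 4: G0=G1|G0=0|1=1 G1=NOT G2=NOT 1=0 G2=G1=0 -> 100
State from step 4 equals state from step 0 -> cycle length 4

Answer: 4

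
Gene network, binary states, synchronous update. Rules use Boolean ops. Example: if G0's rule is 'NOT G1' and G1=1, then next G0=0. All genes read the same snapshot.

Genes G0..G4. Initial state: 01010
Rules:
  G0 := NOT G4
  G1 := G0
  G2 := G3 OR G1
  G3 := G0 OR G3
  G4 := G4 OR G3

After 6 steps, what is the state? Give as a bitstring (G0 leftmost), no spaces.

Step 1: G0=NOT G4=NOT 0=1 G1=G0=0 G2=G3|G1=1|1=1 G3=G0|G3=0|1=1 G4=G4|G3=0|1=1 -> 10111
Step 2: G0=NOT G4=NOT 1=0 G1=G0=1 G2=G3|G1=1|0=1 G3=G0|G3=1|1=1 G4=G4|G3=1|1=1 -> 01111
Step 3: G0=NOT G4=NOT 1=0 G1=G0=0 G2=G3|G1=1|1=1 G3=G0|G3=0|1=1 G4=G4|G3=1|1=1 -> 00111
Step 4: G0=NOT G4=NOT 1=0 G1=G0=0 G2=G3|G1=1|0=1 G3=G0|G3=0|1=1 G4=G4|G3=1|1=1 -> 00111
Step 5: G0=NOT G4=NOT 1=0 G1=G0=0 G2=G3|G1=1|0=1 G3=G0|G3=0|1=1 G4=G4|G3=1|1=1 -> 00111
Step 6: G0=NOT G4=NOT 1=0 G1=G0=0 G2=G3|G1=1|0=1 G3=G0|G3=0|1=1 G4=G4|G3=1|1=1 -> 00111

00111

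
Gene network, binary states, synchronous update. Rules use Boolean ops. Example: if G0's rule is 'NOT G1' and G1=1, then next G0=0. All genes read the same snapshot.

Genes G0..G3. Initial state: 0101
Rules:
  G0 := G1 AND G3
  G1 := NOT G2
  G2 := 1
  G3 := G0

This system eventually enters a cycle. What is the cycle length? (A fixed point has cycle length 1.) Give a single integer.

Step 0: 0101
Step 1: G0=G1&G3=1&1=1 G1=NOT G2=NOT 0=1 G2=1(const) G3=G0=0 -> 1110
Step 2: G0=G1&G3=1&0=0 G1=NOT G2=NOT 1=0 G2=1(const) G3=G0=1 -> 0011
Step 3: G0=G1&G3=0&1=0 G1=NOT G2=NOT 1=0 G2=1(const) G3=G0=0 -> 0010
Step 4: G0=G1&G3=0&0=0 G1=NOT G2=NOT 1=0 G2=1(const) G3=G0=0 -> 0010
State from step 4 equals state from step 3 -> cycle length 1

Answer: 1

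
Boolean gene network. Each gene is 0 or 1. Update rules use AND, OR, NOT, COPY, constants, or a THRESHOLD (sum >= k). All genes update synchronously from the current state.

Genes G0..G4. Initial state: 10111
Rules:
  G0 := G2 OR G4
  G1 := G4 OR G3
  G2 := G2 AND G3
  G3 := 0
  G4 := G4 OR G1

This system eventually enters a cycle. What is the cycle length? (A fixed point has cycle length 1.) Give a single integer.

Step 0: 10111
Step 1: G0=G2|G4=1|1=1 G1=G4|G3=1|1=1 G2=G2&G3=1&1=1 G3=0(const) G4=G4|G1=1|0=1 -> 11101
Step 2: G0=G2|G4=1|1=1 G1=G4|G3=1|0=1 G2=G2&G3=1&0=0 G3=0(const) G4=G4|G1=1|1=1 -> 11001
Step 3: G0=G2|G4=0|1=1 G1=G4|G3=1|0=1 G2=G2&G3=0&0=0 G3=0(const) G4=G4|G1=1|1=1 -> 11001
State from step 3 equals state from step 2 -> cycle length 1

Answer: 1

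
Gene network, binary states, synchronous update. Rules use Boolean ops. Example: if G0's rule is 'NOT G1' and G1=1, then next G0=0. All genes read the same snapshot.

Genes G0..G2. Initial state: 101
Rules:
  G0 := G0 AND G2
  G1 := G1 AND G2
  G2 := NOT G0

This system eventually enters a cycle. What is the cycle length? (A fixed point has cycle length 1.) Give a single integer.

Answer: 1

Derivation:
Step 0: 101
Step 1: G0=G0&G2=1&1=1 G1=G1&G2=0&1=0 G2=NOT G0=NOT 1=0 -> 100
Step 2: G0=G0&G2=1&0=0 G1=G1&G2=0&0=0 G2=NOT G0=NOT 1=0 -> 000
Step 3: G0=G0&G2=0&0=0 G1=G1&G2=0&0=0 G2=NOT G0=NOT 0=1 -> 001
Step 4: G0=G0&G2=0&1=0 G1=G1&G2=0&1=0 G2=NOT G0=NOT 0=1 -> 001
State from step 4 equals state from step 3 -> cycle length 1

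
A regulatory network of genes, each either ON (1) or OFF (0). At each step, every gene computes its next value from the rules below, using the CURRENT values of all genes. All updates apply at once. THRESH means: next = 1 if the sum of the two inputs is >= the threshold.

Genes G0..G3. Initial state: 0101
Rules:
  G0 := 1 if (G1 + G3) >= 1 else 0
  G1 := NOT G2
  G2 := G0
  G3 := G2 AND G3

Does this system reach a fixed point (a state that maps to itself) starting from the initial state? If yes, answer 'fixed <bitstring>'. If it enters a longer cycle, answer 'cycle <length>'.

Answer: cycle 6

Derivation:
Step 0: 0101
Step 1: G0=(1+1>=1)=1 G1=NOT G2=NOT 0=1 G2=G0=0 G3=G2&G3=0&1=0 -> 1100
Step 2: G0=(1+0>=1)=1 G1=NOT G2=NOT 0=1 G2=G0=1 G3=G2&G3=0&0=0 -> 1110
Step 3: G0=(1+0>=1)=1 G1=NOT G2=NOT 1=0 G2=G0=1 G3=G2&G3=1&0=0 -> 1010
Step 4: G0=(0+0>=1)=0 G1=NOT G2=NOT 1=0 G2=G0=1 G3=G2&G3=1&0=0 -> 0010
Step 5: G0=(0+0>=1)=0 G1=NOT G2=NOT 1=0 G2=G0=0 G3=G2&G3=1&0=0 -> 0000
Step 6: G0=(0+0>=1)=0 G1=NOT G2=NOT 0=1 G2=G0=0 G3=G2&G3=0&0=0 -> 0100
Step 7: G0=(1+0>=1)=1 G1=NOT G2=NOT 0=1 G2=G0=0 G3=G2&G3=0&0=0 -> 1100
Cycle of length 6 starting at step 1 -> no fixed point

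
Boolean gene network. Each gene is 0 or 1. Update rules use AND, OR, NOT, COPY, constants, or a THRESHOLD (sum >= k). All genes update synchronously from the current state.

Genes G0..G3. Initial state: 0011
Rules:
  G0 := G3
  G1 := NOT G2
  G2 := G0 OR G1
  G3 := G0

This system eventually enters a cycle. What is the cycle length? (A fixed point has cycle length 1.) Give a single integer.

Answer: 4

Derivation:
Step 0: 0011
Step 1: G0=G3=1 G1=NOT G2=NOT 1=0 G2=G0|G1=0|0=0 G3=G0=0 -> 1000
Step 2: G0=G3=0 G1=NOT G2=NOT 0=1 G2=G0|G1=1|0=1 G3=G0=1 -> 0111
Step 3: G0=G3=1 G1=NOT G2=NOT 1=0 G2=G0|G1=0|1=1 G3=G0=0 -> 1010
Step 4: G0=G3=0 G1=NOT G2=NOT 1=0 G2=G0|G1=1|0=1 G3=G0=1 -> 0011
State from step 4 equals state from step 0 -> cycle length 4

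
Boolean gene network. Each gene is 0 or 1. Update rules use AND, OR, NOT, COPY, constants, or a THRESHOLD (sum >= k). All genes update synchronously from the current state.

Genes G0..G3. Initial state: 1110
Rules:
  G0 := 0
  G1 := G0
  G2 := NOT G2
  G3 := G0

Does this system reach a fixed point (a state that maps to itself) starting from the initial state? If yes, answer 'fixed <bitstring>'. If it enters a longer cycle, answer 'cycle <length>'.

Answer: cycle 2

Derivation:
Step 0: 1110
Step 1: G0=0(const) G1=G0=1 G2=NOT G2=NOT 1=0 G3=G0=1 -> 0101
Step 2: G0=0(const) G1=G0=0 G2=NOT G2=NOT 0=1 G3=G0=0 -> 0010
Step 3: G0=0(const) G1=G0=0 G2=NOT G2=NOT 1=0 G3=G0=0 -> 0000
Step 4: G0=0(const) G1=G0=0 G2=NOT G2=NOT 0=1 G3=G0=0 -> 0010
Cycle of length 2 starting at step 2 -> no fixed point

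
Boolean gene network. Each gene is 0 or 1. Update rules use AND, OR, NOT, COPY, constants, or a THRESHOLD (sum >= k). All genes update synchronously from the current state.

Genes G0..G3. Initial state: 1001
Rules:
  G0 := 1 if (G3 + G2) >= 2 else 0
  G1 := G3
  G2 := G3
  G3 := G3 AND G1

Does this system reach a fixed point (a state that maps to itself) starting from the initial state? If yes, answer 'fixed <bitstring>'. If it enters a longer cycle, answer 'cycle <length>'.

Step 0: 1001
Step 1: G0=(1+0>=2)=0 G1=G3=1 G2=G3=1 G3=G3&G1=1&0=0 -> 0110
Step 2: G0=(0+1>=2)=0 G1=G3=0 G2=G3=0 G3=G3&G1=0&1=0 -> 0000
Step 3: G0=(0+0>=2)=0 G1=G3=0 G2=G3=0 G3=G3&G1=0&0=0 -> 0000
Fixed point reached at step 2: 0000

Answer: fixed 0000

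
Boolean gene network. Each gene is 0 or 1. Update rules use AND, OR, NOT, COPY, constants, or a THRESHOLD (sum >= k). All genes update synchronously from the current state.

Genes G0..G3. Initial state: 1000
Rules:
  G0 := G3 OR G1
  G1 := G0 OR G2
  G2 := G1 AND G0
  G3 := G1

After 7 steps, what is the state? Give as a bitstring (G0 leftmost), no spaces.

Step 1: G0=G3|G1=0|0=0 G1=G0|G2=1|0=1 G2=G1&G0=0&1=0 G3=G1=0 -> 0100
Step 2: G0=G3|G1=0|1=1 G1=G0|G2=0|0=0 G2=G1&G0=1&0=0 G3=G1=1 -> 1001
Step 3: G0=G3|G1=1|0=1 G1=G0|G2=1|0=1 G2=G1&G0=0&1=0 G3=G1=0 -> 1100
Step 4: G0=G3|G1=0|1=1 G1=G0|G2=1|0=1 G2=G1&G0=1&1=1 G3=G1=1 -> 1111
Step 5: G0=G3|G1=1|1=1 G1=G0|G2=1|1=1 G2=G1&G0=1&1=1 G3=G1=1 -> 1111
Step 6: G0=G3|G1=1|1=1 G1=G0|G2=1|1=1 G2=G1&G0=1&1=1 G3=G1=1 -> 1111
Step 7: G0=G3|G1=1|1=1 G1=G0|G2=1|1=1 G2=G1&G0=1&1=1 G3=G1=1 -> 1111

1111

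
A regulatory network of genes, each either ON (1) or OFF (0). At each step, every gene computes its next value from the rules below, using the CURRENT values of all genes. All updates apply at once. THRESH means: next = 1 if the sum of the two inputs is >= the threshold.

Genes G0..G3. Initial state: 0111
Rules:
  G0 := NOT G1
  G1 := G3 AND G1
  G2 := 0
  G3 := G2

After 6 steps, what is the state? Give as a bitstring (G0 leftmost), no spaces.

Step 1: G0=NOT G1=NOT 1=0 G1=G3&G1=1&1=1 G2=0(const) G3=G2=1 -> 0101
Step 2: G0=NOT G1=NOT 1=0 G1=G3&G1=1&1=1 G2=0(const) G3=G2=0 -> 0100
Step 3: G0=NOT G1=NOT 1=0 G1=G3&G1=0&1=0 G2=0(const) G3=G2=0 -> 0000
Step 4: G0=NOT G1=NOT 0=1 G1=G3&G1=0&0=0 G2=0(const) G3=G2=0 -> 1000
Step 5: G0=NOT G1=NOT 0=1 G1=G3&G1=0&0=0 G2=0(const) G3=G2=0 -> 1000
Step 6: G0=NOT G1=NOT 0=1 G1=G3&G1=0&0=0 G2=0(const) G3=G2=0 -> 1000

1000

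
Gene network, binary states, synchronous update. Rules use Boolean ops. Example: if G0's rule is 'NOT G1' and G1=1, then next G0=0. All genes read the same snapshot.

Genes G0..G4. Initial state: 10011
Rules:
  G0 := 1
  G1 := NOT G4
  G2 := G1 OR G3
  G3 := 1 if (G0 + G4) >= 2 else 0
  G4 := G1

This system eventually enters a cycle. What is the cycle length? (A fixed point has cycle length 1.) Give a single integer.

Answer: 4

Derivation:
Step 0: 10011
Step 1: G0=1(const) G1=NOT G4=NOT 1=0 G2=G1|G3=0|1=1 G3=(1+1>=2)=1 G4=G1=0 -> 10110
Step 2: G0=1(const) G1=NOT G4=NOT 0=1 G2=G1|G3=0|1=1 G3=(1+0>=2)=0 G4=G1=0 -> 11100
Step 3: G0=1(const) G1=NOT G4=NOT 0=1 G2=G1|G3=1|0=1 G3=(1+0>=2)=0 G4=G1=1 -> 11101
Step 4: G0=1(const) G1=NOT G4=NOT 1=0 G2=G1|G3=1|0=1 G3=(1+1>=2)=1 G4=G1=1 -> 10111
Step 5: G0=1(const) G1=NOT G4=NOT 1=0 G2=G1|G3=0|1=1 G3=(1+1>=2)=1 G4=G1=0 -> 10110
State from step 5 equals state from step 1 -> cycle length 4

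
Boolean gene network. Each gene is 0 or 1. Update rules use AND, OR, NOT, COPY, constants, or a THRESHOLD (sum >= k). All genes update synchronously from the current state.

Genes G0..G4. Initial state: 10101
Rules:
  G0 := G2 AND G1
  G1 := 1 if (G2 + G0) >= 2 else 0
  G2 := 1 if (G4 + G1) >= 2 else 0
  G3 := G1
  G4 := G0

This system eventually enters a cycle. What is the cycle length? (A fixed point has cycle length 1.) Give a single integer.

Answer: 1

Derivation:
Step 0: 10101
Step 1: G0=G2&G1=1&0=0 G1=(1+1>=2)=1 G2=(1+0>=2)=0 G3=G1=0 G4=G0=1 -> 01001
Step 2: G0=G2&G1=0&1=0 G1=(0+0>=2)=0 G2=(1+1>=2)=1 G3=G1=1 G4=G0=0 -> 00110
Step 3: G0=G2&G1=1&0=0 G1=(1+0>=2)=0 G2=(0+0>=2)=0 G3=G1=0 G4=G0=0 -> 00000
Step 4: G0=G2&G1=0&0=0 G1=(0+0>=2)=0 G2=(0+0>=2)=0 G3=G1=0 G4=G0=0 -> 00000
State from step 4 equals state from step 3 -> cycle length 1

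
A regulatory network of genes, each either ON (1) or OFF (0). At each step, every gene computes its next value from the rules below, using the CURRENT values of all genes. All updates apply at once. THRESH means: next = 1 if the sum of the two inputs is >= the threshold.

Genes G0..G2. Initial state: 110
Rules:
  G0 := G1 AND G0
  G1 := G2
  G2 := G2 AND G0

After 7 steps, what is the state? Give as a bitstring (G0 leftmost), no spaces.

Step 1: G0=G1&G0=1&1=1 G1=G2=0 G2=G2&G0=0&1=0 -> 100
Step 2: G0=G1&G0=0&1=0 G1=G2=0 G2=G2&G0=0&1=0 -> 000
Step 3: G0=G1&G0=0&0=0 G1=G2=0 G2=G2&G0=0&0=0 -> 000
Step 4: G0=G1&G0=0&0=0 G1=G2=0 G2=G2&G0=0&0=0 -> 000
Step 5: G0=G1&G0=0&0=0 G1=G2=0 G2=G2&G0=0&0=0 -> 000
Step 6: G0=G1&G0=0&0=0 G1=G2=0 G2=G2&G0=0&0=0 -> 000
Step 7: G0=G1&G0=0&0=0 G1=G2=0 G2=G2&G0=0&0=0 -> 000

000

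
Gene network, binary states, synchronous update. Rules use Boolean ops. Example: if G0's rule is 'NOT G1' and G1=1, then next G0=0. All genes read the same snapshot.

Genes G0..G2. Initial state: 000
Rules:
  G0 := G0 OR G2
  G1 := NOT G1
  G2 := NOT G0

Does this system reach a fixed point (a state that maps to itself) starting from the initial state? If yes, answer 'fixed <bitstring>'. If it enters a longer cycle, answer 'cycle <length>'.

Answer: cycle 2

Derivation:
Step 0: 000
Step 1: G0=G0|G2=0|0=0 G1=NOT G1=NOT 0=1 G2=NOT G0=NOT 0=1 -> 011
Step 2: G0=G0|G2=0|1=1 G1=NOT G1=NOT 1=0 G2=NOT G0=NOT 0=1 -> 101
Step 3: G0=G0|G2=1|1=1 G1=NOT G1=NOT 0=1 G2=NOT G0=NOT 1=0 -> 110
Step 4: G0=G0|G2=1|0=1 G1=NOT G1=NOT 1=0 G2=NOT G0=NOT 1=0 -> 100
Step 5: G0=G0|G2=1|0=1 G1=NOT G1=NOT 0=1 G2=NOT G0=NOT 1=0 -> 110
Cycle of length 2 starting at step 3 -> no fixed point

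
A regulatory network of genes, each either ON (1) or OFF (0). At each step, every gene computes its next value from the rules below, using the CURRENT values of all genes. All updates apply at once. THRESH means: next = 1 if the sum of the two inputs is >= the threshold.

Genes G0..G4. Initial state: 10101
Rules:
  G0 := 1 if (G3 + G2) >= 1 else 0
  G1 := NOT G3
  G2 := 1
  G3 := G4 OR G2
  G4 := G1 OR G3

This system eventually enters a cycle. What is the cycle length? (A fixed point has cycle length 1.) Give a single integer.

Step 0: 10101
Step 1: G0=(0+1>=1)=1 G1=NOT G3=NOT 0=1 G2=1(const) G3=G4|G2=1|1=1 G4=G1|G3=0|0=0 -> 11110
Step 2: G0=(1+1>=1)=1 G1=NOT G3=NOT 1=0 G2=1(const) G3=G4|G2=0|1=1 G4=G1|G3=1|1=1 -> 10111
Step 3: G0=(1+1>=1)=1 G1=NOT G3=NOT 1=0 G2=1(const) G3=G4|G2=1|1=1 G4=G1|G3=0|1=1 -> 10111
State from step 3 equals state from step 2 -> cycle length 1

Answer: 1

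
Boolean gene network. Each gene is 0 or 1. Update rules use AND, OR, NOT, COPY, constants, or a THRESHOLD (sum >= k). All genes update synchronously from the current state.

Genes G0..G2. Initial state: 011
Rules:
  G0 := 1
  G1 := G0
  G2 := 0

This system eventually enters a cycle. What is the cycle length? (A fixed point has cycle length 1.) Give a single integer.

Step 0: 011
Step 1: G0=1(const) G1=G0=0 G2=0(const) -> 100
Step 2: G0=1(const) G1=G0=1 G2=0(const) -> 110
Step 3: G0=1(const) G1=G0=1 G2=0(const) -> 110
State from step 3 equals state from step 2 -> cycle length 1

Answer: 1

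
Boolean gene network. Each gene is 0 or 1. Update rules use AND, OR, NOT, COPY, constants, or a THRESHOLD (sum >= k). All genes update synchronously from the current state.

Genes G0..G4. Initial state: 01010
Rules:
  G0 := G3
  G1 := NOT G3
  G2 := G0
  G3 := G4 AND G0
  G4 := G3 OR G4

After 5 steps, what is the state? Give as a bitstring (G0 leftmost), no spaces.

Step 1: G0=G3=1 G1=NOT G3=NOT 1=0 G2=G0=0 G3=G4&G0=0&0=0 G4=G3|G4=1|0=1 -> 10001
Step 2: G0=G3=0 G1=NOT G3=NOT 0=1 G2=G0=1 G3=G4&G0=1&1=1 G4=G3|G4=0|1=1 -> 01111
Step 3: G0=G3=1 G1=NOT G3=NOT 1=0 G2=G0=0 G3=G4&G0=1&0=0 G4=G3|G4=1|1=1 -> 10001
Step 4: G0=G3=0 G1=NOT G3=NOT 0=1 G2=G0=1 G3=G4&G0=1&1=1 G4=G3|G4=0|1=1 -> 01111
Step 5: G0=G3=1 G1=NOT G3=NOT 1=0 G2=G0=0 G3=G4&G0=1&0=0 G4=G3|G4=1|1=1 -> 10001

10001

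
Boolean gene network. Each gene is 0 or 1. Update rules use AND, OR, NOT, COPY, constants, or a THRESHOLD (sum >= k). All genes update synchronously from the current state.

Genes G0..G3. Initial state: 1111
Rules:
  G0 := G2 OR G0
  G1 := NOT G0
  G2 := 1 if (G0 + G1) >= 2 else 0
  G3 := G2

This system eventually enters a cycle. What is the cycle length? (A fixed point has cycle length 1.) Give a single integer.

Answer: 1

Derivation:
Step 0: 1111
Step 1: G0=G2|G0=1|1=1 G1=NOT G0=NOT 1=0 G2=(1+1>=2)=1 G3=G2=1 -> 1011
Step 2: G0=G2|G0=1|1=1 G1=NOT G0=NOT 1=0 G2=(1+0>=2)=0 G3=G2=1 -> 1001
Step 3: G0=G2|G0=0|1=1 G1=NOT G0=NOT 1=0 G2=(1+0>=2)=0 G3=G2=0 -> 1000
Step 4: G0=G2|G0=0|1=1 G1=NOT G0=NOT 1=0 G2=(1+0>=2)=0 G3=G2=0 -> 1000
State from step 4 equals state from step 3 -> cycle length 1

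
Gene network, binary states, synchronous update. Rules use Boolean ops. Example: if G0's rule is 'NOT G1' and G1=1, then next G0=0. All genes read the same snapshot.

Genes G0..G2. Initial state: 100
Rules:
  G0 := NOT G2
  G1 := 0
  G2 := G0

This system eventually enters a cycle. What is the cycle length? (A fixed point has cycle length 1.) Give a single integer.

Answer: 4

Derivation:
Step 0: 100
Step 1: G0=NOT G2=NOT 0=1 G1=0(const) G2=G0=1 -> 101
Step 2: G0=NOT G2=NOT 1=0 G1=0(const) G2=G0=1 -> 001
Step 3: G0=NOT G2=NOT 1=0 G1=0(const) G2=G0=0 -> 000
Step 4: G0=NOT G2=NOT 0=1 G1=0(const) G2=G0=0 -> 100
State from step 4 equals state from step 0 -> cycle length 4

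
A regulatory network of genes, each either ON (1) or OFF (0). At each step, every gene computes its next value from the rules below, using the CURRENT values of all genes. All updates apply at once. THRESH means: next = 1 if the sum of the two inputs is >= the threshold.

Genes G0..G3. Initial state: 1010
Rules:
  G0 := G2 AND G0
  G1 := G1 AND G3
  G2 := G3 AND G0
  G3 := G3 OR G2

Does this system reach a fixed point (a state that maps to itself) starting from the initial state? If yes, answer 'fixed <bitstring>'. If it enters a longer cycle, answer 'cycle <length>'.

Step 0: 1010
Step 1: G0=G2&G0=1&1=1 G1=G1&G3=0&0=0 G2=G3&G0=0&1=0 G3=G3|G2=0|1=1 -> 1001
Step 2: G0=G2&G0=0&1=0 G1=G1&G3=0&1=0 G2=G3&G0=1&1=1 G3=G3|G2=1|0=1 -> 0011
Step 3: G0=G2&G0=1&0=0 G1=G1&G3=0&1=0 G2=G3&G0=1&0=0 G3=G3|G2=1|1=1 -> 0001
Step 4: G0=G2&G0=0&0=0 G1=G1&G3=0&1=0 G2=G3&G0=1&0=0 G3=G3|G2=1|0=1 -> 0001
Fixed point reached at step 3: 0001

Answer: fixed 0001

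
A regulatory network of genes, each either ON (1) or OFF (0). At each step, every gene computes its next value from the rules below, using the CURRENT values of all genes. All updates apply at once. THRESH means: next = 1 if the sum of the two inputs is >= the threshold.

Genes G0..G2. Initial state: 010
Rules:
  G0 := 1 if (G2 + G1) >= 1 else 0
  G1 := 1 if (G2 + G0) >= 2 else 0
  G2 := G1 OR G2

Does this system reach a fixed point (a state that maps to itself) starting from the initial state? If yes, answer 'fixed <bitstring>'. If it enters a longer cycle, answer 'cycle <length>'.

Step 0: 010
Step 1: G0=(0+1>=1)=1 G1=(0+0>=2)=0 G2=G1|G2=1|0=1 -> 101
Step 2: G0=(1+0>=1)=1 G1=(1+1>=2)=1 G2=G1|G2=0|1=1 -> 111
Step 3: G0=(1+1>=1)=1 G1=(1+1>=2)=1 G2=G1|G2=1|1=1 -> 111
Fixed point reached at step 2: 111

Answer: fixed 111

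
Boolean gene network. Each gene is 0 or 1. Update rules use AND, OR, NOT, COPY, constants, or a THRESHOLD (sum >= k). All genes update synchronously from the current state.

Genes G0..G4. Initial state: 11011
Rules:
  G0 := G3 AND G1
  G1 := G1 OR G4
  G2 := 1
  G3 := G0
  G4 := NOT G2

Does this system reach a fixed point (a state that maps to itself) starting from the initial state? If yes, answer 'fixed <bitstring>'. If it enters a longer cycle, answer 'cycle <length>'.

Answer: fixed 11110

Derivation:
Step 0: 11011
Step 1: G0=G3&G1=1&1=1 G1=G1|G4=1|1=1 G2=1(const) G3=G0=1 G4=NOT G2=NOT 0=1 -> 11111
Step 2: G0=G3&G1=1&1=1 G1=G1|G4=1|1=1 G2=1(const) G3=G0=1 G4=NOT G2=NOT 1=0 -> 11110
Step 3: G0=G3&G1=1&1=1 G1=G1|G4=1|0=1 G2=1(const) G3=G0=1 G4=NOT G2=NOT 1=0 -> 11110
Fixed point reached at step 2: 11110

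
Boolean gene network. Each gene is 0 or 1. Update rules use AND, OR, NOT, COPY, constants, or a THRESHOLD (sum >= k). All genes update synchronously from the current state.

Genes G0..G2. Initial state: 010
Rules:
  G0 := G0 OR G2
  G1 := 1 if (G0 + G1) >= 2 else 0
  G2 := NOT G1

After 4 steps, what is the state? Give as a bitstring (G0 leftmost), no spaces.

Step 1: G0=G0|G2=0|0=0 G1=(0+1>=2)=0 G2=NOT G1=NOT 1=0 -> 000
Step 2: G0=G0|G2=0|0=0 G1=(0+0>=2)=0 G2=NOT G1=NOT 0=1 -> 001
Step 3: G0=G0|G2=0|1=1 G1=(0+0>=2)=0 G2=NOT G1=NOT 0=1 -> 101
Step 4: G0=G0|G2=1|1=1 G1=(1+0>=2)=0 G2=NOT G1=NOT 0=1 -> 101

101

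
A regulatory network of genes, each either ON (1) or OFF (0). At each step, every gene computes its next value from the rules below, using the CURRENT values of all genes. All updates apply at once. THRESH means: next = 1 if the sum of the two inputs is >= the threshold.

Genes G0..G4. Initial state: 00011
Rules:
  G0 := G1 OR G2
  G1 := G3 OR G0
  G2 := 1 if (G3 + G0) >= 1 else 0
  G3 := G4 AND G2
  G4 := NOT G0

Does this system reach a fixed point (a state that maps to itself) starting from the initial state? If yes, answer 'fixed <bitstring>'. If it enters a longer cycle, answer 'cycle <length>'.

Answer: cycle 2

Derivation:
Step 0: 00011
Step 1: G0=G1|G2=0|0=0 G1=G3|G0=1|0=1 G2=(1+0>=1)=1 G3=G4&G2=1&0=0 G4=NOT G0=NOT 0=1 -> 01101
Step 2: G0=G1|G2=1|1=1 G1=G3|G0=0|0=0 G2=(0+0>=1)=0 G3=G4&G2=1&1=1 G4=NOT G0=NOT 0=1 -> 10011
Step 3: G0=G1|G2=0|0=0 G1=G3|G0=1|1=1 G2=(1+1>=1)=1 G3=G4&G2=1&0=0 G4=NOT G0=NOT 1=0 -> 01100
Step 4: G0=G1|G2=1|1=1 G1=G3|G0=0|0=0 G2=(0+0>=1)=0 G3=G4&G2=0&1=0 G4=NOT G0=NOT 0=1 -> 10001
Step 5: G0=G1|G2=0|0=0 G1=G3|G0=0|1=1 G2=(0+1>=1)=1 G3=G4&G2=1&0=0 G4=NOT G0=NOT 1=0 -> 01100
Cycle of length 2 starting at step 3 -> no fixed point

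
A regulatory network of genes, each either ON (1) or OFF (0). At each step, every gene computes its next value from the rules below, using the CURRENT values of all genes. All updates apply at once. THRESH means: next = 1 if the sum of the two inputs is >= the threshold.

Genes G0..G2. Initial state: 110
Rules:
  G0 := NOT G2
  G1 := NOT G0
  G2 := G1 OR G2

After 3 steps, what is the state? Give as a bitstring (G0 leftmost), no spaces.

Step 1: G0=NOT G2=NOT 0=1 G1=NOT G0=NOT 1=0 G2=G1|G2=1|0=1 -> 101
Step 2: G0=NOT G2=NOT 1=0 G1=NOT G0=NOT 1=0 G2=G1|G2=0|1=1 -> 001
Step 3: G0=NOT G2=NOT 1=0 G1=NOT G0=NOT 0=1 G2=G1|G2=0|1=1 -> 011

011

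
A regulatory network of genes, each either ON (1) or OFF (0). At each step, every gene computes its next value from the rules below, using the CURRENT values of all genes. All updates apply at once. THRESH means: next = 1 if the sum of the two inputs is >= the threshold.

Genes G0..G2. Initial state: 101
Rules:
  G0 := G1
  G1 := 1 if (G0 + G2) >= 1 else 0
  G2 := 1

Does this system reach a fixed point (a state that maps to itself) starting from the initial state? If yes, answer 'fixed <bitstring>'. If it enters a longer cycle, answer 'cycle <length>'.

Step 0: 101
Step 1: G0=G1=0 G1=(1+1>=1)=1 G2=1(const) -> 011
Step 2: G0=G1=1 G1=(0+1>=1)=1 G2=1(const) -> 111
Step 3: G0=G1=1 G1=(1+1>=1)=1 G2=1(const) -> 111
Fixed point reached at step 2: 111

Answer: fixed 111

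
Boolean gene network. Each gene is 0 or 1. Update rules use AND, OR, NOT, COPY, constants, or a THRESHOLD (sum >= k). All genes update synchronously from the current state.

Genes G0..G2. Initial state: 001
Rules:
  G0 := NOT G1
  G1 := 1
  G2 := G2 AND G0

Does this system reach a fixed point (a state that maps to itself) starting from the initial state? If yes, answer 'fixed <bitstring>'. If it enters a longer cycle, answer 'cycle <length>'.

Step 0: 001
Step 1: G0=NOT G1=NOT 0=1 G1=1(const) G2=G2&G0=1&0=0 -> 110
Step 2: G0=NOT G1=NOT 1=0 G1=1(const) G2=G2&G0=0&1=0 -> 010
Step 3: G0=NOT G1=NOT 1=0 G1=1(const) G2=G2&G0=0&0=0 -> 010
Fixed point reached at step 2: 010

Answer: fixed 010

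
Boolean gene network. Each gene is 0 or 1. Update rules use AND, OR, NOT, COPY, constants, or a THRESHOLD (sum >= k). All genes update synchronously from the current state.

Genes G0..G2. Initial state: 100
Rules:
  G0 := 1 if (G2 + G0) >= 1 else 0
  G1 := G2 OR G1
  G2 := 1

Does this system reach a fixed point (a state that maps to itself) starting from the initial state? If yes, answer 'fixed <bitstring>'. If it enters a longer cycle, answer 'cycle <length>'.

Step 0: 100
Step 1: G0=(0+1>=1)=1 G1=G2|G1=0|0=0 G2=1(const) -> 101
Step 2: G0=(1+1>=1)=1 G1=G2|G1=1|0=1 G2=1(const) -> 111
Step 3: G0=(1+1>=1)=1 G1=G2|G1=1|1=1 G2=1(const) -> 111
Fixed point reached at step 2: 111

Answer: fixed 111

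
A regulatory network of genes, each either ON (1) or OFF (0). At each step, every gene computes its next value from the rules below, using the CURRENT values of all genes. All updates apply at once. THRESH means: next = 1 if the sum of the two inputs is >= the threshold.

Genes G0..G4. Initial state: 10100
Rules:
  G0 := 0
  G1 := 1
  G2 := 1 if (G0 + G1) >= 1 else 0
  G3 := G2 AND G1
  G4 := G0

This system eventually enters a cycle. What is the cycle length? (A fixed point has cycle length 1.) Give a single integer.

Answer: 1

Derivation:
Step 0: 10100
Step 1: G0=0(const) G1=1(const) G2=(1+0>=1)=1 G3=G2&G1=1&0=0 G4=G0=1 -> 01101
Step 2: G0=0(const) G1=1(const) G2=(0+1>=1)=1 G3=G2&G1=1&1=1 G4=G0=0 -> 01110
Step 3: G0=0(const) G1=1(const) G2=(0+1>=1)=1 G3=G2&G1=1&1=1 G4=G0=0 -> 01110
State from step 3 equals state from step 2 -> cycle length 1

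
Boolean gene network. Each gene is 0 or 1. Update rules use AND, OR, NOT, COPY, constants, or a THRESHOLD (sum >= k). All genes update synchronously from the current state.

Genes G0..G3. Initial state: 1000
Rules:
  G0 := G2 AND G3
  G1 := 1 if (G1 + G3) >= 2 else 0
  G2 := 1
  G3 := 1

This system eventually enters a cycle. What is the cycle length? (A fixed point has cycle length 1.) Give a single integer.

Step 0: 1000
Step 1: G0=G2&G3=0&0=0 G1=(0+0>=2)=0 G2=1(const) G3=1(const) -> 0011
Step 2: G0=G2&G3=1&1=1 G1=(0+1>=2)=0 G2=1(const) G3=1(const) -> 1011
Step 3: G0=G2&G3=1&1=1 G1=(0+1>=2)=0 G2=1(const) G3=1(const) -> 1011
State from step 3 equals state from step 2 -> cycle length 1

Answer: 1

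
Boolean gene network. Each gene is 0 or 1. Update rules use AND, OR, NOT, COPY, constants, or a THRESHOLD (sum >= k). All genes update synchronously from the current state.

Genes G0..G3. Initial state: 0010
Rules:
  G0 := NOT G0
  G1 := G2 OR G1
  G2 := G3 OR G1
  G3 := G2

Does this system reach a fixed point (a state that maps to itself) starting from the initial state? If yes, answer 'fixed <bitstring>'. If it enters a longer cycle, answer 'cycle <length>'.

Answer: cycle 2

Derivation:
Step 0: 0010
Step 1: G0=NOT G0=NOT 0=1 G1=G2|G1=1|0=1 G2=G3|G1=0|0=0 G3=G2=1 -> 1101
Step 2: G0=NOT G0=NOT 1=0 G1=G2|G1=0|1=1 G2=G3|G1=1|1=1 G3=G2=0 -> 0110
Step 3: G0=NOT G0=NOT 0=1 G1=G2|G1=1|1=1 G2=G3|G1=0|1=1 G3=G2=1 -> 1111
Step 4: G0=NOT G0=NOT 1=0 G1=G2|G1=1|1=1 G2=G3|G1=1|1=1 G3=G2=1 -> 0111
Step 5: G0=NOT G0=NOT 0=1 G1=G2|G1=1|1=1 G2=G3|G1=1|1=1 G3=G2=1 -> 1111
Cycle of length 2 starting at step 3 -> no fixed point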